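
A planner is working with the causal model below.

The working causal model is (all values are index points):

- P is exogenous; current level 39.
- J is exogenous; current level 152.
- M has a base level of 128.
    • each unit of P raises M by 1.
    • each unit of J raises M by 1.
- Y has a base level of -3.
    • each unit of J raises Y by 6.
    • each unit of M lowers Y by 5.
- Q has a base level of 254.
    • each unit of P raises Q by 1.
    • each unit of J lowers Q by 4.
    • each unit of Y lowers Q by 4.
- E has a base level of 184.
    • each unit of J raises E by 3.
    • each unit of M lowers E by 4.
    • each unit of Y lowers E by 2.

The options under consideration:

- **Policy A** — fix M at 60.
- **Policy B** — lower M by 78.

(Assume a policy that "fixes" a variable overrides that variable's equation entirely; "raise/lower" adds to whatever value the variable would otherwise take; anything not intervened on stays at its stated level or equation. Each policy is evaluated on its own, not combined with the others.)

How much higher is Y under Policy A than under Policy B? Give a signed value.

905

Policy A (M := 60):
  P = 39
  J = 152
  M = 60
  Y = -3 + 6·152 − 5·60 = 609
Policy B (M − 78):
  P = 39
  J = 152
  M = 128 + 39 + 152 (−78 from intervention) = 241
  Y = -3 + 6·152 − 5·241 = -296
Y: 609 − (-296) = 905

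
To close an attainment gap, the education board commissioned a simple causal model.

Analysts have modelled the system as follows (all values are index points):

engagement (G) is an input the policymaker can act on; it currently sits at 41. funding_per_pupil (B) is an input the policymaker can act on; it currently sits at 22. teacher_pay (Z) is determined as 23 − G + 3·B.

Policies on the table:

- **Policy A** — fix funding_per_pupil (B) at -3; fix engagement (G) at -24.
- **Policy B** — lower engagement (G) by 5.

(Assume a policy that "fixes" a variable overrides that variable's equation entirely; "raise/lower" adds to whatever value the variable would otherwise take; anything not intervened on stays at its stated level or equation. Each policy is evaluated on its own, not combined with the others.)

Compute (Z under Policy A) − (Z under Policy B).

-15

Policy A (B := -3, G := -24):
  G = -24
  B = -3
  Z = 23 − (-24) + 3·(-3) = 38
Policy B (G − 5):
  G = 41 − 5 = 36
  B = 22
  Z = 23 − 36 + 3·22 = 53
Z: 38 − 53 = -15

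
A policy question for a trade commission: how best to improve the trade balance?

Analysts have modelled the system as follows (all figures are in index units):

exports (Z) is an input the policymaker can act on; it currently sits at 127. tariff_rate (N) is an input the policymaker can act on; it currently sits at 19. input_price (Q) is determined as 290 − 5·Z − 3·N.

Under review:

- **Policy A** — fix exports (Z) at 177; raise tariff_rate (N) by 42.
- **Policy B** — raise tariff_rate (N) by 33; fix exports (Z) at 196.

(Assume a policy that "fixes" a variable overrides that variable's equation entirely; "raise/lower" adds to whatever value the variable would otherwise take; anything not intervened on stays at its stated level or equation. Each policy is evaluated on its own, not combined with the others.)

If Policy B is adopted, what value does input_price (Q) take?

-846

Policy B (N + 33, Z := 196):
  Z = 196
  N = 19 + 33 = 52
  Q = 290 − 5·196 − 3·52 = -846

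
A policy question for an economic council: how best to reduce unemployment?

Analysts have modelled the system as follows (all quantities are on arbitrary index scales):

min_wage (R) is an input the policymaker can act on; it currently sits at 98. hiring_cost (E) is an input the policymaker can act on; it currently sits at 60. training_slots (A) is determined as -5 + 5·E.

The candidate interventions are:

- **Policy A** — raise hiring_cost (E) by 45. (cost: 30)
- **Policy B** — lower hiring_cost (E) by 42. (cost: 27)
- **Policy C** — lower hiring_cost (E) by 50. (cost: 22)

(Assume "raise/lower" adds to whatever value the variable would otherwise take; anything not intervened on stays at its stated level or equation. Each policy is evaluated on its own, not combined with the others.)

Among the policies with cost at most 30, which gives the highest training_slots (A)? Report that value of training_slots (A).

Policy A (E + 45):
  E = 60 + 45 = 105
  A = -5 + 5·105 = 520
Policy B (E − 42):
  E = 60 − 42 = 18
  A = -5 + 5·18 = 85
Policy C (E − 50):
  E = 60 − 50 = 10
  A = -5 + 5·10 = 45
Comparing — Policy A: A=520, Policy B: A=85, Policy C: A=45. Highest is 520 (Policy A).

520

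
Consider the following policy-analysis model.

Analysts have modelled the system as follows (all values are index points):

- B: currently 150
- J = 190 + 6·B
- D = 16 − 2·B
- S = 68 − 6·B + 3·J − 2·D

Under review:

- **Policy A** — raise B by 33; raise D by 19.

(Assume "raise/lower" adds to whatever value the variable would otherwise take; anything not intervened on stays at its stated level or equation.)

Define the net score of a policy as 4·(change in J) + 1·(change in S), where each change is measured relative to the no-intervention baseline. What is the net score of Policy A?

1282

Baseline:
  B = 150
  J = 190 + 6·150 = 1090
  D = 16 − 2·150 = -284
  S = 68 − 6·150 + 3·1090 − 2·(-284) = 3006
Policy A (B + 33, D + 19):
  B = 150 + 33 = 183
  J = 190 + 6·183 = 1288
  D = 16 − 2·183 (+19 from intervention) = -331
  S = 68 − 6·183 + 3·1288 − 2·(-331) = 3496
ΔJ = 1288 − 1090 = 198; ΔS = 3496 − 3006 = 490
Score = 4·198 + 1·490 = 1282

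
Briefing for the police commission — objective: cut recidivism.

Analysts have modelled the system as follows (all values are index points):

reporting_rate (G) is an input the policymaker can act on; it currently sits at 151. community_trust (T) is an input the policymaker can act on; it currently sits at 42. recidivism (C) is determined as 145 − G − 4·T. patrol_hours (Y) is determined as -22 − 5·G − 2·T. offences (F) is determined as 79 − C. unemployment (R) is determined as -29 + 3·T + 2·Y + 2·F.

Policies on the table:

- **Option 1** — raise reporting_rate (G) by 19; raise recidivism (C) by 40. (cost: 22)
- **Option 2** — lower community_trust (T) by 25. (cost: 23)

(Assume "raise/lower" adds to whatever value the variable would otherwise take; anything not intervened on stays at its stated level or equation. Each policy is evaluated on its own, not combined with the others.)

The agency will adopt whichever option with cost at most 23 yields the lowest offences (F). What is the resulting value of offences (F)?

Option 1 (G + 19, C + 40):
  G = 151 + 19 = 170
  T = 42
  C = 145 − 170 − 4·42 (+40 from intervention) = -153
  F = 79 − (-153) = 232
Option 2 (T − 25):
  G = 151
  T = 42 − 25 = 17
  C = 145 − 151 − 4·17 = -74
  F = 79 − (-74) = 153
Comparing — Option 1: F=232, Option 2: F=153. Lowest is 153 (Option 2).

153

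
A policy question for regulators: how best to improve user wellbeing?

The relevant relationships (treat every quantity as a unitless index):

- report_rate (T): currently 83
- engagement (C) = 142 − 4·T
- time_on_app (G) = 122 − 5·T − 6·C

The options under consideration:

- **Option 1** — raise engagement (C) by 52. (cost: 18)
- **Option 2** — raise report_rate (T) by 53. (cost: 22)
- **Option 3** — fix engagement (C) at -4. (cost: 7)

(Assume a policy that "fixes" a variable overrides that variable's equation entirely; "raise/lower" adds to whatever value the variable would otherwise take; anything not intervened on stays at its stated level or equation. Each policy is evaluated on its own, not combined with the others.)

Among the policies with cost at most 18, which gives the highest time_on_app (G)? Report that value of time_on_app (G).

535

Option 1 (C + 52):
  T = 83
  C = 142 − 4·83 (+52 from intervention) = -138
  G = 122 − 5·83 − 6·(-138) = 535
Option 3 (C := -4):
  T = 83
  C = -4
  G = 122 − 5·83 − 6·(-4) = -269
Comparing — Option 1: G=535, Option 3: G=-269. Highest is 535 (Option 1).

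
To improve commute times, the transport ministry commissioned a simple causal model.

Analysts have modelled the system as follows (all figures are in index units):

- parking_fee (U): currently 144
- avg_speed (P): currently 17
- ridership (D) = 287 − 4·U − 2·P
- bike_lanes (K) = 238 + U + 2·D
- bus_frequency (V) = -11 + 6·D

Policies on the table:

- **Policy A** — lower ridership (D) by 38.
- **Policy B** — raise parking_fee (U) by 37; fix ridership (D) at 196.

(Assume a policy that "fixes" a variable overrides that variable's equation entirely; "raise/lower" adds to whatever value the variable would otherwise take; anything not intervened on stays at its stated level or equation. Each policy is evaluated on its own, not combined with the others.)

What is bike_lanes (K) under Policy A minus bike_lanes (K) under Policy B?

Policy A (D − 38):
  U = 144
  P = 17
  D = 287 − 4·144 − 2·17 (−38 from intervention) = -361
  K = 238 + 144 + 2·(-361) = -340
Policy B (U + 37, D := 196):
  U = 144 + 37 = 181
  P = 17
  D = 196
  K = 238 + 181 + 2·196 = 811
K: -340 − 811 = -1151

-1151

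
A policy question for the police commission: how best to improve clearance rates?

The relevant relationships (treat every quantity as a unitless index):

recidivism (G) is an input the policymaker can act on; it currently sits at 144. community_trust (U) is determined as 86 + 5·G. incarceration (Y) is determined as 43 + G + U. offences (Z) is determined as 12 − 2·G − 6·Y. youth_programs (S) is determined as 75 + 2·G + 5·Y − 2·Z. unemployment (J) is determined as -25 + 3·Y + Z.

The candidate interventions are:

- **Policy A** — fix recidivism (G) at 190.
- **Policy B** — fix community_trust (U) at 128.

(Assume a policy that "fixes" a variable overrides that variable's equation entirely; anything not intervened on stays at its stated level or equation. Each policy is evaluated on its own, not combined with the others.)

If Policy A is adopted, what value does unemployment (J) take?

-4200

Policy A (G := 190):
  G = 190
  U = 86 + 5·190 = 1036
  Y = 43 + 190 + 1036 = 1269
  Z = 12 − 2·190 − 6·1269 = -7982
  J = -25 + 3·1269 + (-7982) = -4200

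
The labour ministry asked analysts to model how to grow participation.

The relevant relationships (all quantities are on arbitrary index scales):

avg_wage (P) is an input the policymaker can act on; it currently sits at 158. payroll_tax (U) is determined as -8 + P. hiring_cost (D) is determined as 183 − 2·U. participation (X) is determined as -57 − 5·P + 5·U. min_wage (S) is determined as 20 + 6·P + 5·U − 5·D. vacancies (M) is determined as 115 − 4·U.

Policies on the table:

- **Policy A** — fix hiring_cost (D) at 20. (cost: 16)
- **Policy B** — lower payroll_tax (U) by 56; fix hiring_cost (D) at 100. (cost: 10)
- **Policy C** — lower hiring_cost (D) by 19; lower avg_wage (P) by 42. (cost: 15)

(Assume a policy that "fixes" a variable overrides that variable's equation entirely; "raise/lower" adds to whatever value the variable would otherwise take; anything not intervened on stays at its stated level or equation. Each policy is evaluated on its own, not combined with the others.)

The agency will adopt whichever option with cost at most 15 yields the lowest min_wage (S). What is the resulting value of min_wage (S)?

938

Policy B (U − 56, D := 100):
  P = 158
  U = -8 + 158 (−56 from intervention) = 94
  D = 100
  S = 20 + 6·158 + 5·94 − 5·100 = 938
Policy C (D − 19, P − 42):
  P = 158 − 42 = 116
  U = -8 + 116 = 108
  D = 183 − 2·108 (−19 from intervention) = -52
  S = 20 + 6·116 + 5·108 − 5·(-52) = 1516
Comparing — Policy B: S=938, Policy C: S=1516. Lowest is 938 (Policy B).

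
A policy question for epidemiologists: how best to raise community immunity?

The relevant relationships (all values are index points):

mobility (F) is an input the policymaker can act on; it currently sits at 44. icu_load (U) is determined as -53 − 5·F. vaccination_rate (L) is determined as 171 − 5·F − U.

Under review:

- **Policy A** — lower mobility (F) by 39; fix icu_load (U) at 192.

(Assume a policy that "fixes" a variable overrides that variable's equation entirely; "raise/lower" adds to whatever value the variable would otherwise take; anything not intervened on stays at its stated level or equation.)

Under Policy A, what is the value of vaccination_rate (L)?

-46

Policy A (F − 39, U := 192):
  F = 44 − 39 = 5
  U = 192
  L = 171 − 5·5 − 192 = -46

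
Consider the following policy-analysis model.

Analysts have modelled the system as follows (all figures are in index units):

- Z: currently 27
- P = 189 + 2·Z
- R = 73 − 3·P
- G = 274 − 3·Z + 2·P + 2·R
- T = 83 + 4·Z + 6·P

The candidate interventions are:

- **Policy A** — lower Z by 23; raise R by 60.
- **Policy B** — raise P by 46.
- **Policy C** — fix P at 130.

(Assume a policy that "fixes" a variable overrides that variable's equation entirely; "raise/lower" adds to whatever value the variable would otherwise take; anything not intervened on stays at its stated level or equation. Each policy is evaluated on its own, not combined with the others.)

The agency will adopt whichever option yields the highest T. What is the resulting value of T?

1925

Policy A (Z − 23, R + 60):
  Z = 27 − 23 = 4
  P = 189 + 2·4 = 197
  T = 83 + 4·4 + 6·197 = 1281
Policy B (P + 46):
  Z = 27
  P = 189 + 2·27 (+46 from intervention) = 289
  T = 83 + 4·27 + 6·289 = 1925
Policy C (P := 130):
  Z = 27
  P = 130
  T = 83 + 4·27 + 6·130 = 971
Comparing — Policy A: T=1281, Policy B: T=1925, Policy C: T=971. Highest is 1925 (Policy B).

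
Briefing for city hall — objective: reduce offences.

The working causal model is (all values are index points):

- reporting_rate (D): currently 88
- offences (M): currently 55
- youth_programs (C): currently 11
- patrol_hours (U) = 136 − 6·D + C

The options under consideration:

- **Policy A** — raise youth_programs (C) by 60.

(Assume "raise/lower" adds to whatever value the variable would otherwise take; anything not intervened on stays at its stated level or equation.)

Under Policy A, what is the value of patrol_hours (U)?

-321

Policy A (C + 60):
  D = 88
  C = 11 + 60 = 71
  U = 136 − 6·88 + 71 = -321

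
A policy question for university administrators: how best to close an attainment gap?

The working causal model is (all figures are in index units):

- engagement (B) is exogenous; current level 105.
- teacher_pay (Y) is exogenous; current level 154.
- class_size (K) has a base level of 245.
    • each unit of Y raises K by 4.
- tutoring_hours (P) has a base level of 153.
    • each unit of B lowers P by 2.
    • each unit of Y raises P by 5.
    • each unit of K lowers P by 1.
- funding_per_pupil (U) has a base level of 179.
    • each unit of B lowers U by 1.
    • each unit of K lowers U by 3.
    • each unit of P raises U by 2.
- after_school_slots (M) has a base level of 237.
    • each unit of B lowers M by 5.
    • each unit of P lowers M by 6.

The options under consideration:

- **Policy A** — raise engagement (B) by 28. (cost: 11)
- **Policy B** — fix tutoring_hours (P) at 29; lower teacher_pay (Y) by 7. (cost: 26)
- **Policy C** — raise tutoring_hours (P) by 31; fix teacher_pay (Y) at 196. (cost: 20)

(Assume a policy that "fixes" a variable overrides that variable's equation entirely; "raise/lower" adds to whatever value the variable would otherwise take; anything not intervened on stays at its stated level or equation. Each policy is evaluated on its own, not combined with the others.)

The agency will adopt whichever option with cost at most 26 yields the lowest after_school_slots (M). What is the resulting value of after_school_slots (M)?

-462

Policy A (B + 28):
  B = 105 + 28 = 133
  Y = 154
  K = 245 + 4·154 = 861
  P = 153 − 2·133 + 5·154 − 861 = -204
  M = 237 − 5·133 − 6·(-204) = 796
Policy B (P := 29, Y − 7):
  B = 105
  Y = 154 − 7 = 147
  K = 245 + 4·147 = 833
  P = 29
  M = 237 − 5·105 − 6·29 = -462
Policy C (P + 31, Y := 196):
  B = 105
  Y = 196
  K = 245 + 4·196 = 1029
  P = 153 − 2·105 + 5·196 − 1029 (+31 from intervention) = -75
  M = 237 − 5·105 − 6·(-75) = 162
Comparing — Policy A: M=796, Policy B: M=-462, Policy C: M=162. Lowest is -462 (Policy B).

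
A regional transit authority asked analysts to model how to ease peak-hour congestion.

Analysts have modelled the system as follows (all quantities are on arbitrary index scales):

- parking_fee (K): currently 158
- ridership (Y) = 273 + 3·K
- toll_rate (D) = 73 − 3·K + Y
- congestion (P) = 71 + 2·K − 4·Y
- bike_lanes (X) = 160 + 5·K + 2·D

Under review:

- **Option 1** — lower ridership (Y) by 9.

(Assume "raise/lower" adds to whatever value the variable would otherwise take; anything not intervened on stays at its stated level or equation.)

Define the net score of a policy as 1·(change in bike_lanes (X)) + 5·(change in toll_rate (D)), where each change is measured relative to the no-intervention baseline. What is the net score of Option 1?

-63

Baseline:
  K = 158
  Y = 273 + 3·158 = 747
  D = 73 − 3·158 + 747 = 346
  X = 160 + 5·158 + 2·346 = 1642
Option 1 (Y − 9):
  K = 158
  Y = 273 + 3·158 (−9 from intervention) = 738
  D = 73 − 3·158 + 738 = 337
  X = 160 + 5·158 + 2·337 = 1624
ΔX = 1624 − 1642 = -18; ΔD = 337 − 346 = -9
Score = 1·(-18) + 5·(-9) = -63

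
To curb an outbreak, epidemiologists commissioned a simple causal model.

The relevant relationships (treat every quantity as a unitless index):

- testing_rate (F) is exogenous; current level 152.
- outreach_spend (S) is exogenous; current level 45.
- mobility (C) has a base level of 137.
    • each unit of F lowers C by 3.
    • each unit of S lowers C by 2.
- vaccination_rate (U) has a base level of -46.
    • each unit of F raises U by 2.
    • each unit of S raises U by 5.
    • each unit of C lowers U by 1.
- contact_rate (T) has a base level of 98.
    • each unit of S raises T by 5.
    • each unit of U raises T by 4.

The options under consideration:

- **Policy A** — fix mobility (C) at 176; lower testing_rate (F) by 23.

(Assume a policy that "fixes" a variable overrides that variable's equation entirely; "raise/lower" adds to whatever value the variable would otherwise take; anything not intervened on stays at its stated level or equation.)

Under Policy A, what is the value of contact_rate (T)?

Policy A (C := 176, F − 23):
  F = 152 − 23 = 129
  S = 45
  C = 176
  U = -46 + 2·129 + 5·45 − 176 = 261
  T = 98 + 5·45 + 4·261 = 1367

1367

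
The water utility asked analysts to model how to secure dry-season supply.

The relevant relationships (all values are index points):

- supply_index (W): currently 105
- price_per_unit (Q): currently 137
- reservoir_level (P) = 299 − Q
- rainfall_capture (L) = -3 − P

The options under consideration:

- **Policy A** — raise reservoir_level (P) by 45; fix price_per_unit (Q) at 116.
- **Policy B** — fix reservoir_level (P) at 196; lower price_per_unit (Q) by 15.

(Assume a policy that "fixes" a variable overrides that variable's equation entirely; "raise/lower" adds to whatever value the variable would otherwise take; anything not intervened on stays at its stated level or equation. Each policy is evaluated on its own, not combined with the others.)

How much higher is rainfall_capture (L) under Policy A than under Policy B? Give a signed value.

-32

Policy A (P + 45, Q := 116):
  Q = 116
  P = 299 − 116 (+45 from intervention) = 228
  L = -3 − 228 = -231
Policy B (P := 196, Q − 15):
  Q = 137 − 15 = 122
  P = 196
  L = -3 − 196 = -199
L: -231 − (-199) = -32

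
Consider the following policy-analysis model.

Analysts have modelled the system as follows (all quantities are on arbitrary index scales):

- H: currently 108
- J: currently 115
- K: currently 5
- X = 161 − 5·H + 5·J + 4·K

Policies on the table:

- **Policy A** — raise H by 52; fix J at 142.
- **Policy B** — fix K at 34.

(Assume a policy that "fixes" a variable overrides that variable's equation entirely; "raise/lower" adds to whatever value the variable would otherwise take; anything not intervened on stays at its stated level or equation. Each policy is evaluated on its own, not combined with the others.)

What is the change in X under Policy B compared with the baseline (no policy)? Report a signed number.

116

Baseline:
  H = 108
  J = 115
  K = 5
  X = 161 − 5·108 + 5·115 + 4·5 = 216
Policy B (K := 34):
  H = 108
  J = 115
  K = 34
  X = 161 − 5·108 + 5·115 + 4·34 = 332
Change in X: 332 − 216 = 116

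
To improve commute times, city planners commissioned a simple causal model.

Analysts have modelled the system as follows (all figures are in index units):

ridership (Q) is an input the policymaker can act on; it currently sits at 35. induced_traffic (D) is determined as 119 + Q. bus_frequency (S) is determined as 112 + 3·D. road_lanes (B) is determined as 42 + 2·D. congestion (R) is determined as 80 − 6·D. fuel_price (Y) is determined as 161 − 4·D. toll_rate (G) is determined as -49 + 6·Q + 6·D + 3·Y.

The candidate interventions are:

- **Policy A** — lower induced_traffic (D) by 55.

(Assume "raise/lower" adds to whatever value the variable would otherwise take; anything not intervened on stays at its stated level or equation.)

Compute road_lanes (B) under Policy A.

240

Policy A (D − 55):
  Q = 35
  D = 119 + 35 (−55 from intervention) = 99
  B = 42 + 2·99 = 240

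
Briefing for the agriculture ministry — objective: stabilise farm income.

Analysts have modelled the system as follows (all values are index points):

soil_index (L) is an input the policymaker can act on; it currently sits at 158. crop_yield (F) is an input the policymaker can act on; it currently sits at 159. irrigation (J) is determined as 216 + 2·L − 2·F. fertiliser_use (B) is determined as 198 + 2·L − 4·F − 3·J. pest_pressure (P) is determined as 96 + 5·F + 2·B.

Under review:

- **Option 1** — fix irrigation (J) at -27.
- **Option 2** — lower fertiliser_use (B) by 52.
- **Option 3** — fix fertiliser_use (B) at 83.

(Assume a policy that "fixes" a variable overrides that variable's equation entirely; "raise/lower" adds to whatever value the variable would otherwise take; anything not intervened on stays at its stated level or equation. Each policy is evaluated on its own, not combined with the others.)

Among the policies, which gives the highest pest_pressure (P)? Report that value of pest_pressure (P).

1057

Option 1 (J := -27):
  L = 158
  F = 159
  J = -27
  B = 198 + 2·158 − 4·159 − 3·(-27) = -41
  P = 96 + 5·159 + 2·(-41) = 809
Option 2 (B − 52):
  L = 158
  F = 159
  J = 216 + 2·158 − 2·159 = 214
  B = 198 + 2·158 − 4·159 − 3·214 (−52 from intervention) = -816
  P = 96 + 5·159 + 2·(-816) = -741
Option 3 (B := 83):
  L = 158
  F = 159
  J = 216 + 2·158 − 2·159 = 214
  B = 83
  P = 96 + 5·159 + 2·83 = 1057
Comparing — Option 1: P=809, Option 2: P=-741, Option 3: P=1057. Highest is 1057 (Option 3).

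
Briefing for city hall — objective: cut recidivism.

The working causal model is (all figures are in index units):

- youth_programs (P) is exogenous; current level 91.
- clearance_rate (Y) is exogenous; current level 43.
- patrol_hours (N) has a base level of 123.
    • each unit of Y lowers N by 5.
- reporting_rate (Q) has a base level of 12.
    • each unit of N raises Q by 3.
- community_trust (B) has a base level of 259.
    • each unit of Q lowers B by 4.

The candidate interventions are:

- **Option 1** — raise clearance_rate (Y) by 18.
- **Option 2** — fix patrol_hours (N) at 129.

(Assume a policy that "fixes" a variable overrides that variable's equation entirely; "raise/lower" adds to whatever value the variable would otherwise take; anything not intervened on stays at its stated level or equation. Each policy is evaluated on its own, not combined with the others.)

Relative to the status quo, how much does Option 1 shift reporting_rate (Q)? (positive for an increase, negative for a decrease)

Baseline:
  Y = 43
  N = 123 − 5·43 = -92
  Q = 12 + 3·(-92) = -264
Option 1 (Y + 18):
  Y = 43 + 18 = 61
  N = 123 − 5·61 = -182
  Q = 12 + 3·(-182) = -534
Change in Q: -534 − (-264) = -270

-270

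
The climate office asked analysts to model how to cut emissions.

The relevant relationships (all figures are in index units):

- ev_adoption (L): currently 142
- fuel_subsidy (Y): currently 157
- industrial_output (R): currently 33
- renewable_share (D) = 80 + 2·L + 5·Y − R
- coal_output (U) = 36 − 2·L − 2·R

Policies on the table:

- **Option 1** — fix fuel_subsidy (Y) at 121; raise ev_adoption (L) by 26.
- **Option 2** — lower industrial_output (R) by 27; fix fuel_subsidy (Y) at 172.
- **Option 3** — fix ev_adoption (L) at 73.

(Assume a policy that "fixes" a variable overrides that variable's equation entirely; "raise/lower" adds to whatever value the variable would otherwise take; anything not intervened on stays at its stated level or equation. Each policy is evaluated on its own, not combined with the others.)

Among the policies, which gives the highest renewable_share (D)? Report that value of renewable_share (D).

1218

Option 1 (Y := 121, L + 26):
  L = 142 + 26 = 168
  Y = 121
  R = 33
  D = 80 + 2·168 + 5·121 − 33 = 988
Option 2 (R − 27, Y := 172):
  L = 142
  Y = 172
  R = 33 − 27 = 6
  D = 80 + 2·142 + 5·172 − 6 = 1218
Option 3 (L := 73):
  L = 73
  Y = 157
  R = 33
  D = 80 + 2·73 + 5·157 − 33 = 978
Comparing — Option 1: D=988, Option 2: D=1218, Option 3: D=978. Highest is 1218 (Option 2).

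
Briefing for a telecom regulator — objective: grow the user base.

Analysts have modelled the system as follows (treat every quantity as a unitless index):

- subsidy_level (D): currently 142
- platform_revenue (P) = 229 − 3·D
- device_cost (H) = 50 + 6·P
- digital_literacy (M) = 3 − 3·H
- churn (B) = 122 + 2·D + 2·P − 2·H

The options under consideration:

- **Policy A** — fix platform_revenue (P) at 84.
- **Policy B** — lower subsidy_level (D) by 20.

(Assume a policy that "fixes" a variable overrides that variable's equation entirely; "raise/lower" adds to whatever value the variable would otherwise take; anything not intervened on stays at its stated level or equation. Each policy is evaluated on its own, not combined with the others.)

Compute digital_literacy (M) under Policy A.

-1659

Policy A (P := 84):
  D = 142
  P = 84
  H = 50 + 6·84 = 554
  M = 3 − 3·554 = -1659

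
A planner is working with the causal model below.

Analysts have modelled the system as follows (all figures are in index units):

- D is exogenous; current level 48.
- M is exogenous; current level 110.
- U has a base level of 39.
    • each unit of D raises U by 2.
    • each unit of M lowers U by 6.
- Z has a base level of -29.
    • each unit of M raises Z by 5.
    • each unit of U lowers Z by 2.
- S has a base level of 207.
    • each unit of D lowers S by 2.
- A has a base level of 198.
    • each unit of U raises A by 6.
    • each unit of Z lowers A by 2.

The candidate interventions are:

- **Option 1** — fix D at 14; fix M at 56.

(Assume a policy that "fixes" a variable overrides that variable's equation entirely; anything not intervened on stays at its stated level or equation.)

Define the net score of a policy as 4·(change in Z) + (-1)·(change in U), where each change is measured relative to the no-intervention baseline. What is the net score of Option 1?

-3384

Baseline:
  D = 48
  M = 110
  U = 39 + 2·48 − 6·110 = -525
  Z = -29 + 5·110 − 2·(-525) = 1571
Option 1 (D := 14, M := 56):
  D = 14
  M = 56
  U = 39 + 2·14 − 6·56 = -269
  Z = -29 + 5·56 − 2·(-269) = 789
ΔZ = 789 − 1571 = -782; ΔU = -269 − (-525) = 256
Score = 4·(-782) + (-1)·256 = -3384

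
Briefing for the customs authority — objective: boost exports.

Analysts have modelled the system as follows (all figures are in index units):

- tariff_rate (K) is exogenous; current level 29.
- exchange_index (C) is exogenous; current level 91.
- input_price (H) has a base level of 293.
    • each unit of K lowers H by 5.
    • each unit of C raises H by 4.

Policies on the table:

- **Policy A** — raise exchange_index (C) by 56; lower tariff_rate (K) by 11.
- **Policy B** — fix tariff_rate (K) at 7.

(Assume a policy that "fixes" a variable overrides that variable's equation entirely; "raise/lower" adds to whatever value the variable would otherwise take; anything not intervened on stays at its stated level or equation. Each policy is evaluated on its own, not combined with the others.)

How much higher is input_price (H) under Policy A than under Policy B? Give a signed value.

Policy A (C + 56, K − 11):
  K = 29 − 11 = 18
  C = 91 + 56 = 147
  H = 293 − 5·18 + 4·147 = 791
Policy B (K := 7):
  K = 7
  C = 91
  H = 293 − 5·7 + 4·91 = 622
H: 791 − 622 = 169

169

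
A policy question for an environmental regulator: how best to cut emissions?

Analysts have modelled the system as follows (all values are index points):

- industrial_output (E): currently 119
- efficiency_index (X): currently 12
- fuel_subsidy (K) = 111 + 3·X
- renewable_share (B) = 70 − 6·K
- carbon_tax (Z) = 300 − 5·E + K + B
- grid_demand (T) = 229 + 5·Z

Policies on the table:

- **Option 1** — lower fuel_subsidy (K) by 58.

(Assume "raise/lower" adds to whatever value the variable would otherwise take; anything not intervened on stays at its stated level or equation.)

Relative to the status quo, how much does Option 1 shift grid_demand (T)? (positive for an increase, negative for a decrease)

1450

Baseline:
  E = 119
  X = 12
  K = 111 + 3·12 = 147
  B = 70 − 6·147 = -812
  Z = 300 − 5·119 + 147 + (-812) = -960
  T = 229 + 5·(-960) = -4571
Option 1 (K − 58):
  E = 119
  X = 12
  K = 111 + 3·12 (−58 from intervention) = 89
  B = 70 − 6·89 = -464
  Z = 300 − 5·119 + 89 + (-464) = -670
  T = 229 + 5·(-670) = -3121
Change in T: -3121 − (-4571) = 1450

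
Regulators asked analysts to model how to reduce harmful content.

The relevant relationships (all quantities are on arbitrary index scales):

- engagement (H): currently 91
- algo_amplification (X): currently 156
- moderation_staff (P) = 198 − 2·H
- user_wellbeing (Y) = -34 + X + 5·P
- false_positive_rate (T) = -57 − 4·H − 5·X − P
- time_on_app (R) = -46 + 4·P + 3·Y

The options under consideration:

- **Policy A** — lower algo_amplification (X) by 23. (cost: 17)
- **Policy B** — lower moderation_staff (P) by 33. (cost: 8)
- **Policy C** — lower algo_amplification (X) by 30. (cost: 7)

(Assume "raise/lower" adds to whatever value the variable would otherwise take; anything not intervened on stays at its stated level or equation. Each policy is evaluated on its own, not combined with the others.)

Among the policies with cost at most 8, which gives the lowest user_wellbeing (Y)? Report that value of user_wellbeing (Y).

Policy B (P − 33):
  H = 91
  X = 156
  P = 198 − 2·91 (−33 from intervention) = -17
  Y = -34 + 156 + 5·(-17) = 37
Policy C (X − 30):
  H = 91
  X = 156 − 30 = 126
  P = 198 − 2·91 = 16
  Y = -34 + 126 + 5·16 = 172
Comparing — Policy B: Y=37, Policy C: Y=172. Lowest is 37 (Policy B).

37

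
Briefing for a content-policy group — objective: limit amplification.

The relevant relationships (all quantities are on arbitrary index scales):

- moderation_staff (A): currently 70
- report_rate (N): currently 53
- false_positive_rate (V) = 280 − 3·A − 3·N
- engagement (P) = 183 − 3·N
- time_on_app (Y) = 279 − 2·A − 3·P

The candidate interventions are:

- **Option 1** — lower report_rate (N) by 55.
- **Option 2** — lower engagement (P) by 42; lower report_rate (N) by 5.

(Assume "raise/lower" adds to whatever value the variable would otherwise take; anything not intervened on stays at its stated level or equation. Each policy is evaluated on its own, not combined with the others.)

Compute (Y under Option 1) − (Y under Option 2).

-576

Option 1 (N − 55):
  A = 70
  N = 53 − 55 = -2
  P = 183 − 3·(-2) = 189
  Y = 279 − 2·70 − 3·189 = -428
Option 2 (P − 42, N − 5):
  A = 70
  N = 53 − 5 = 48
  P = 183 − 3·48 (−42 from intervention) = -3
  Y = 279 − 2·70 − 3·(-3) = 148
Y: -428 − 148 = -576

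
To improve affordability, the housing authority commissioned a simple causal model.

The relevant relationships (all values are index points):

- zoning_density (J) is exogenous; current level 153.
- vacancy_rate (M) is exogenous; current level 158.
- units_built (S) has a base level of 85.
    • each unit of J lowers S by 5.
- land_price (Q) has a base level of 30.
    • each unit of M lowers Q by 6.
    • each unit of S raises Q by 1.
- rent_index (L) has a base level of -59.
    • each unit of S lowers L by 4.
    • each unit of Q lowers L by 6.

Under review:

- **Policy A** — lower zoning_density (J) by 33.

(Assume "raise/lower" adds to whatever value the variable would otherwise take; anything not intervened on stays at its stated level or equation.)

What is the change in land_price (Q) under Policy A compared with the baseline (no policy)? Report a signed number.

Baseline:
  J = 153
  M = 158
  S = 85 − 5·153 = -680
  Q = 30 − 6·158 + (-680) = -1598
Policy A (J − 33):
  J = 153 − 33 = 120
  M = 158
  S = 85 − 5·120 = -515
  Q = 30 − 6·158 + (-515) = -1433
Change in Q: -1433 − (-1598) = 165

165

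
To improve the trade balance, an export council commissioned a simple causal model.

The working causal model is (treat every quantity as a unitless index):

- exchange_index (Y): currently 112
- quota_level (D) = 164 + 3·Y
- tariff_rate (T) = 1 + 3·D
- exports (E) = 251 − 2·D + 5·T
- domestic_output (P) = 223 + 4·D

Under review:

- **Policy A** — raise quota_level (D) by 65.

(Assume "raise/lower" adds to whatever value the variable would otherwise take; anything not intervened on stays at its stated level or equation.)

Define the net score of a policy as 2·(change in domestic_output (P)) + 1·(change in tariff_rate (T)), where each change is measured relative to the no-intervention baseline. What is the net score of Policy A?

715

Baseline:
  Y = 112
  D = 164 + 3·112 = 500
  T = 1 + 3·500 = 1501
  P = 223 + 4·500 = 2223
Policy A (D + 65):
  Y = 112
  D = 164 + 3·112 (+65 from intervention) = 565
  T = 1 + 3·565 = 1696
  P = 223 + 4·565 = 2483
ΔP = 2483 − 2223 = 260; ΔT = 1696 − 1501 = 195
Score = 2·260 + 1·195 = 715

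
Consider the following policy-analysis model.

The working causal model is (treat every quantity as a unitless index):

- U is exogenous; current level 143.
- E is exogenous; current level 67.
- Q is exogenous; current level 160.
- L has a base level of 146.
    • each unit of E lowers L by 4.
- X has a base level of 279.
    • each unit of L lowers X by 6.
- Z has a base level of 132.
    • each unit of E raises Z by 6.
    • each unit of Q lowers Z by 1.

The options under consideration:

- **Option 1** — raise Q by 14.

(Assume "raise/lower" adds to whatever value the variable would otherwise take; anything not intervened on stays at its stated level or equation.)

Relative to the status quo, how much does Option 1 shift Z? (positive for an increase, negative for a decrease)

-14

Baseline:
  E = 67
  Q = 160
  Z = 132 + 6·67 − 160 = 374
Option 1 (Q + 14):
  E = 67
  Q = 160 + 14 = 174
  Z = 132 + 6·67 − 174 = 360
Change in Z: 360 − 374 = -14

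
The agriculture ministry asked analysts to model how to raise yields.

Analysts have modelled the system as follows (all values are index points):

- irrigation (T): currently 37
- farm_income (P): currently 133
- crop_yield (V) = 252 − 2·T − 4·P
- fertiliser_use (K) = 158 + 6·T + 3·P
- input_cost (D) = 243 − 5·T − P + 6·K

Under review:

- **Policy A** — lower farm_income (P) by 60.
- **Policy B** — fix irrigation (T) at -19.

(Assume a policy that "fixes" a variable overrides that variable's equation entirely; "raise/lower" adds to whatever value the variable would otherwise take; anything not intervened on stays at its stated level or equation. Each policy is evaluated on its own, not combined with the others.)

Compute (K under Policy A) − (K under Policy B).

Policy A (P − 60):
  T = 37
  P = 133 − 60 = 73
  K = 158 + 6·37 + 3·73 = 599
Policy B (T := -19):
  T = -19
  P = 133
  K = 158 + 6·(-19) + 3·133 = 443
K: 599 − 443 = 156

156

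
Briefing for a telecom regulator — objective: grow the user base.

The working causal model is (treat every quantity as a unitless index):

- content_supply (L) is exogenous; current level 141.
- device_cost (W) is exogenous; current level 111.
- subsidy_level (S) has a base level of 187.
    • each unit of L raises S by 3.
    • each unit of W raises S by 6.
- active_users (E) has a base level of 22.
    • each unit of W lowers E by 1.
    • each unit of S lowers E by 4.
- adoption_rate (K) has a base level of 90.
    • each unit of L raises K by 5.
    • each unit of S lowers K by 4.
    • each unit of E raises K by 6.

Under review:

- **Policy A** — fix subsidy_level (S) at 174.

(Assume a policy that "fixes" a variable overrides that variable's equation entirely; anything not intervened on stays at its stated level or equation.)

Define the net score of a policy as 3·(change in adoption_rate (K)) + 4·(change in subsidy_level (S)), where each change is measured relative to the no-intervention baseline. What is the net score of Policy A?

88160

Baseline:
  L = 141
  W = 111
  S = 187 + 3·141 + 6·111 = 1276
  E = 22 − 111 − 4·1276 = -5193
  K = 90 + 5·141 − 4·1276 + 6·(-5193) = -35467
Policy A (S := 174):
  L = 141
  W = 111
  S = 174
  E = 22 − 111 − 4·174 = -785
  K = 90 + 5·141 − 4·174 + 6·(-785) = -4611
ΔK = -4611 − (-35467) = 30856; ΔS = 174 − 1276 = -1102
Score = 3·30856 + 4·(-1102) = 88160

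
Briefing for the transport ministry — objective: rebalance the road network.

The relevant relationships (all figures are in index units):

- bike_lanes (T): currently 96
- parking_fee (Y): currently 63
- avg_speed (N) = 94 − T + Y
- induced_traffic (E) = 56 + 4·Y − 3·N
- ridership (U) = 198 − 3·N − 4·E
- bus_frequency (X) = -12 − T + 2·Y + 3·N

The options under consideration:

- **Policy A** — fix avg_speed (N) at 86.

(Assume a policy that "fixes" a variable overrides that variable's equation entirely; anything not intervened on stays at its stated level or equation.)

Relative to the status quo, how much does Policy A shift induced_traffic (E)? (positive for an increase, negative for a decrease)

-75

Baseline:
  T = 96
  Y = 63
  N = 94 − 96 + 63 = 61
  E = 56 + 4·63 − 3·61 = 125
Policy A (N := 86):
  T = 96
  Y = 63
  N = 86
  E = 56 + 4·63 − 3·86 = 50
Change in E: 50 − 125 = -75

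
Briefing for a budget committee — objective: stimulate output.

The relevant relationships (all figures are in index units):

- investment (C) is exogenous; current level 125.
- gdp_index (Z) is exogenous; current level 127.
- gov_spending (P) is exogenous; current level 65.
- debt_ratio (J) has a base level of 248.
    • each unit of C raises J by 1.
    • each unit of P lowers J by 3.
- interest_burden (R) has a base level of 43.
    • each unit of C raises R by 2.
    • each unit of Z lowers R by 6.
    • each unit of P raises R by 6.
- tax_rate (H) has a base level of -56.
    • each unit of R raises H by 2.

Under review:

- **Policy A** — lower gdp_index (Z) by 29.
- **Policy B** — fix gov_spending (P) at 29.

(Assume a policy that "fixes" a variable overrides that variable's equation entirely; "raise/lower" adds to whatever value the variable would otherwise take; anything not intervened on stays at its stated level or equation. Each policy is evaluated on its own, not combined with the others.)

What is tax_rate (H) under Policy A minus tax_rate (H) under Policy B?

Policy A (Z − 29):
  C = 125
  Z = 127 − 29 = 98
  P = 65
  R = 43 + 2·125 − 6·98 + 6·65 = 95
  H = -56 + 2·95 = 134
Policy B (P := 29):
  C = 125
  Z = 127
  P = 29
  R = 43 + 2·125 − 6·127 + 6·29 = -295
  H = -56 + 2·(-295) = -646
H: 134 − (-646) = 780

780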